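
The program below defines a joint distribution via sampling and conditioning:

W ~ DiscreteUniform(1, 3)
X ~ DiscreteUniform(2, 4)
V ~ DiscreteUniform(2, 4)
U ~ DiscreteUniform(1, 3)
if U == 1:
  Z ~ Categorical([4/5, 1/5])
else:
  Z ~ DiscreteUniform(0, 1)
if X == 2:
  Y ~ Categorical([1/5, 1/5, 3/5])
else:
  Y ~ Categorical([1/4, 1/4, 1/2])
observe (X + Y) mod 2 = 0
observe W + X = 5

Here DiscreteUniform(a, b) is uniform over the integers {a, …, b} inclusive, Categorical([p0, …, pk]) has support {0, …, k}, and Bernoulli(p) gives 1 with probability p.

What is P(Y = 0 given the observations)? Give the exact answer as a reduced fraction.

P(Y = 0 | obs) = 1/4

Enumerate traces; 90 have nonzero weight after conditioning:
  (W=1, X=4, V=2, U=1, Z=0, Y=0) weight 1/405
  (W=1, X=4, V=2, U=1, Z=0, Y=2) weight 2/405
  (W=1, X=4, V=2, U=1, Z=1, Y=0) weight 1/1620
  (W=1, X=4, V=2, U=1, Z=1, Y=2) weight 1/810
  (W=1, X=4, V=2, U=2, Z=0, Y=0) weight 1/648
  (W=1, X=4, V=2, U=2, Z=0, Y=2) weight 1/324
  (W=1, X=4, V=2, U=2, Z=1, Y=0) weight 1/648
  (W=1, X=4, V=2, U=2, Z=1, Y=2) weight 1/324
  (W=2, X=3, V=2, U=1, Z=0, Y=1) weight 1/405
  … 81 more
Group by Y:
  weight(Y=0) = 1/20
  weight(Y=1) = 1/36
  weight(Y=2) = 11/90
Total weight = 1/20 + 1/36 + 11/90 = 1/5
P(Y=0 | obs) = 1/20 / 1/5 = 1/4
P(Y=1 | obs) = 1/36 / 1/5 = 5/36
P(Y=2 | obs) = 11/90 / 1/5 = 11/18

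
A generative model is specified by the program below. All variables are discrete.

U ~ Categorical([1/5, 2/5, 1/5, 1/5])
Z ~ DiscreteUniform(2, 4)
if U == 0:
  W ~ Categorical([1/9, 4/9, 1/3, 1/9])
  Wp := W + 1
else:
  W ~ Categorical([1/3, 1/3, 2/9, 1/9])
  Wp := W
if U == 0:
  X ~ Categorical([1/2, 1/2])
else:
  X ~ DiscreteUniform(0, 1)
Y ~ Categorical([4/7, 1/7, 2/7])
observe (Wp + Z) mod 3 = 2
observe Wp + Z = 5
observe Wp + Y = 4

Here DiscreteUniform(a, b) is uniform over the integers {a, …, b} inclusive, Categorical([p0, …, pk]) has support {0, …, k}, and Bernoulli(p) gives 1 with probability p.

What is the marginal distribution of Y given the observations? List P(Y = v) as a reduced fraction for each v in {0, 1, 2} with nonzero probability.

P(Y=1) = 7/31, P(Y=2) = 24/31

Enumerate traces; 16 have nonzero weight after conditioning:
  (U=0, Z=2, W=2, X=0, Y=1) weight 1/630
  (U=0, Z=2, W=2, X=1, Y=1) weight 1/630
  (U=0, Z=3, W=1, X=0, Y=2) weight 4/945
  (U=0, Z=3, W=1, X=1, Y=2) weight 4/945
  (U=1, Z=2, W=3, X=0, Y=1) weight 1/945
  (U=1, Z=2, W=3, X=1, Y=1) weight 1/945
  (U=1, Z=3, W=2, X=0, Y=2) weight 4/945
  (U=1, Z=3, W=2, X=1, Y=2) weight 4/945
  … 8 more
Group by Y:
  weight(Y=1) = 1/135
  weight(Y=2) = 8/315
Total weight = 1/135 + 8/315 = 31/945
P(Y=1 | obs) = 1/135 / 31/945 = 7/31
P(Y=2 | obs) = 8/315 / 31/945 = 24/31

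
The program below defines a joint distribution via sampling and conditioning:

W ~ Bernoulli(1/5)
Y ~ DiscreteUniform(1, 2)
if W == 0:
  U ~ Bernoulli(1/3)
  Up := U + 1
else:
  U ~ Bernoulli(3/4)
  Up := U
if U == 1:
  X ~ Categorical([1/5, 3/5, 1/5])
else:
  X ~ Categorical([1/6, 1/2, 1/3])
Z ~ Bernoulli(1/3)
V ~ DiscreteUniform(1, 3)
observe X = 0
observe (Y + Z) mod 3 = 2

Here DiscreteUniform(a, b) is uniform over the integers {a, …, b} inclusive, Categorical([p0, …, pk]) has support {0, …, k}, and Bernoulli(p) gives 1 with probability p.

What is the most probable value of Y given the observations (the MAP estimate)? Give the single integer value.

argmax_v P(Y = v | obs) = 2

Enumerate traces; 24 have nonzero weight after conditioning:
  (W=0, Y=1, U=0, X=0, Z=1, V=1) weight 2/405
  (W=0, Y=1, U=0, X=0, Z=1, V=2) weight 2/405
  (W=0, Y=1, U=0, X=0, Z=1, V=3) weight 2/405
  (W=0, Y=1, U=1, X=0, Z=1, V=1) weight 2/675
  (W=0, Y=1, U=1, X=0, Z=1, V=2) weight 2/675
  (W=0, Y=1, U=1, X=0, Z=1, V=3) weight 2/675
  (W=0, Y=2, U=0, X=0, Z=0, V=1) weight 4/405
  (W=0, Y=2, U=0, X=0, Z=0, V=2) weight 4/405
  … 16 more
Group by Y:
  weight(Y=1) = 13/432
  weight(Y=2) = 13/216
Total weight = 13/432 + 13/216 = 13/144
P(Y=1 | obs) = 13/432 / 13/144 = 1/3
P(Y=2 | obs) = 13/216 / 13/144 = 2/3
argmax = 2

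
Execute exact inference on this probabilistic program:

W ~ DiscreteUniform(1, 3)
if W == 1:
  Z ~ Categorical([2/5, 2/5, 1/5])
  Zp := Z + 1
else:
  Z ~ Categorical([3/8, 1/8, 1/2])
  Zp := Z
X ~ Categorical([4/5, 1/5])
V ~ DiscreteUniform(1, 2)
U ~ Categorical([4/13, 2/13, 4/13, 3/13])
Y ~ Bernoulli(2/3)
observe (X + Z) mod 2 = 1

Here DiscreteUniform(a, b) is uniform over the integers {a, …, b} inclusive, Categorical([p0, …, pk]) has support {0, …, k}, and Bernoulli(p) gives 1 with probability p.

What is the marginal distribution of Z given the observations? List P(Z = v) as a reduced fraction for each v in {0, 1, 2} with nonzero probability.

P(Z=0) = 23/99, P(Z=1) = 52/99, P(Z=2) = 8/33

Enumerate traces; 144 have nonzero weight after conditioning:
  (W=1, Z=0, X=1, V=1, U=0, Y=0) weight 4/2925
  (W=1, Z=0, X=1, V=1, U=0, Y=1) weight 8/2925
  (W=1, Z=0, X=1, V=1, U=1, Y=0) weight 2/2925
  (W=1, Z=0, X=1, V=1, U=1, Y=1) weight 4/2925
  (W=1, Z=0, X=1, V=1, U=2, Y=0) weight 4/2925
  (W=1, Z=0, X=1, V=1, U=2, Y=1) weight 8/2925
  (W=1, Z=0, X=1, V=1, U=3, Y=0) weight 1/975
  (W=1, Z=0, X=1, V=1, U=3, Y=1) weight 2/975
  (W=1, Z=1, X=0, V=1, U=0, Y=0) weight 16/2925
  (W=1, Z=2, X=1, V=1, U=0, Y=0) weight 2/2925
  … 134 more
Group by Z:
  weight(Z=0) = 23/300
  weight(Z=1) = 13/75
  weight(Z=2) = 2/25
Total weight = 23/300 + 13/75 + 2/25 = 33/100
P(Z=0 | obs) = 23/300 / 33/100 = 23/99
P(Z=1 | obs) = 13/75 / 33/100 = 52/99
P(Z=2 | obs) = 2/25 / 33/100 = 8/33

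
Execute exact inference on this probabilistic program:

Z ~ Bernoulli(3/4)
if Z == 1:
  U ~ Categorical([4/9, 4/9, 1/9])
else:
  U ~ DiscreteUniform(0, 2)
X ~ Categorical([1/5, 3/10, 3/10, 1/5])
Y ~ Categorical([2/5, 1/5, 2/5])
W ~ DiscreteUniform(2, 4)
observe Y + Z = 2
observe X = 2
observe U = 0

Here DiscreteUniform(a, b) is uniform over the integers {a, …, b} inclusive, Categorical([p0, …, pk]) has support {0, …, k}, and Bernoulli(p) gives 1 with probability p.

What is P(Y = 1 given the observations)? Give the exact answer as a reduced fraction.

P(Y = 1 | obs) = 2/3

Enumerate traces; 6 have nonzero weight after conditioning:
  (Z=0, U=0, X=2, Y=2, W=2) weight 1/300
  (Z=0, U=0, X=2, Y=2, W=3) weight 1/300
  (Z=0, U=0, X=2, Y=2, W=4) weight 1/300
  (Z=1, U=0, X=2, Y=1, W=2) weight 1/150
  (Z=1, U=0, X=2, Y=1, W=3) weight 1/150
  (Z=1, U=0, X=2, Y=1, W=4) weight 1/150
Group by Y:
  weight(Y=1) = 1/50
  weight(Y=2) = 1/100
Total weight = 1/50 + 1/100 = 3/100
P(Y=1 | obs) = 1/50 / 3/100 = 2/3
P(Y=2 | obs) = 1/100 / 3/100 = 1/3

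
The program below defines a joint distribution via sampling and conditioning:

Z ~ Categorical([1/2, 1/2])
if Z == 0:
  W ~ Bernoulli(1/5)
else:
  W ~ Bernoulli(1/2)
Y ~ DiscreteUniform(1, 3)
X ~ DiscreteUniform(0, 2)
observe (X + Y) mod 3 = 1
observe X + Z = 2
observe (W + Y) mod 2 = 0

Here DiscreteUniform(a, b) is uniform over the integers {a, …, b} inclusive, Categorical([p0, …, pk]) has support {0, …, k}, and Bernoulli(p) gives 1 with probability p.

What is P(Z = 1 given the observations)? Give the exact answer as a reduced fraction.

Enumerate traces; 2 have nonzero weight after conditioning:
  (Z=0, W=0, Y=2, X=2) weight 2/45
  (Z=1, W=1, Y=3, X=1) weight 1/36
Group by Z:
  weight(Z=0) = 2/45
  weight(Z=1) = 1/36
Total weight = 2/45 + 1/36 = 13/180
P(Z=0 | obs) = 2/45 / 13/180 = 8/13
P(Z=1 | obs) = 1/36 / 13/180 = 5/13

P(Z = 1 | obs) = 5/13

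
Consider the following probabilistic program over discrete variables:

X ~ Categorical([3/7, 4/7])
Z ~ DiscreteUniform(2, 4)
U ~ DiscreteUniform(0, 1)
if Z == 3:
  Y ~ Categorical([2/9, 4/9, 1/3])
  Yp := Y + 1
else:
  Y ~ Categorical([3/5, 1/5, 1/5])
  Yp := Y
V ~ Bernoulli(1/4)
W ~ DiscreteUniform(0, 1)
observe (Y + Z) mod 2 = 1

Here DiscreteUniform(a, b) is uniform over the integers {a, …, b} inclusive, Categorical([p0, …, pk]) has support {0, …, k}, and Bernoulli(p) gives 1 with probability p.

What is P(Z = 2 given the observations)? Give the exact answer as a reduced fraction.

P(Z = 2 | obs) = 9/43

Enumerate traces; 64 have nonzero weight after conditioning:
  (X=0, Z=2, U=0, Y=1, V=0, W=0) weight 3/560
  (X=0, Z=2, U=0, Y=1, V=0, W=1) weight 3/560
  (X=0, Z=2, U=0, Y=1, V=1, W=0) weight 1/560
  (X=0, Z=2, U=0, Y=1, V=1, W=1) weight 1/560
  (X=0, Z=2, U=1, Y=1, V=0, W=0) weight 3/560
  (X=0, Z=2, U=1, Y=1, V=0, W=1) weight 3/560
  (X=0, Z=2, U=1, Y=1, V=1, W=0) weight 1/560
  (X=0, Z=2, U=1, Y=1, V=1, W=1) weight 1/560
  (X=0, Z=3, U=0, Y=0, V=0, W=0) weight 1/168
  (X=0, Z=4, U=0, Y=1, V=0, W=0) weight 3/560
  … 54 more
Group by Z:
  weight(Z=2) = 1/15
  weight(Z=3) = 5/27
  weight(Z=4) = 1/15
Total weight = 1/15 + 5/27 + 1/15 = 43/135
P(Z=2 | obs) = 1/15 / 43/135 = 9/43
P(Z=3 | obs) = 5/27 / 43/135 = 25/43
P(Z=4 | obs) = 1/15 / 43/135 = 9/43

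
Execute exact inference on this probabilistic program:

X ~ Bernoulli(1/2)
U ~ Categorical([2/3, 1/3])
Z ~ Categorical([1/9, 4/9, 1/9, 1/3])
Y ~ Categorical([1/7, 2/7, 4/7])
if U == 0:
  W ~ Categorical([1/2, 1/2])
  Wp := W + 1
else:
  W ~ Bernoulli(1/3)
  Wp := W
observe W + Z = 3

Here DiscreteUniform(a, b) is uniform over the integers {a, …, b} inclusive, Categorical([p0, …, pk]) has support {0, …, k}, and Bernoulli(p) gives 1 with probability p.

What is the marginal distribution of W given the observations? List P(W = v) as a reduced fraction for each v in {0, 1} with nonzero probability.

Enumerate traces; 24 have nonzero weight after conditioning:
  (X=0, U=0, Z=2, Y=0, W=1) weight 1/378
  (X=0, U=0, Z=2, Y=1, W=1) weight 1/189
  (X=0, U=0, Z=2, Y=2, W=1) weight 2/189
  (X=0, U=0, Z=3, Y=0, W=0) weight 1/126
  (X=0, U=0, Z=3, Y=1, W=0) weight 1/63
  (X=0, U=0, Z=3, Y=2, W=0) weight 2/63
  (X=0, U=1, Z=2, Y=0, W=1) weight 1/1134
  (X=0, U=1, Z=2, Y=1, W=1) weight 1/567
  … 16 more
Group by W:
  weight(W=0) = 5/27
  weight(W=1) = 4/81
Total weight = 5/27 + 4/81 = 19/81
P(W=0 | obs) = 5/27 / 19/81 = 15/19
P(W=1 | obs) = 4/81 / 19/81 = 4/19

P(W=0) = 15/19, P(W=1) = 4/19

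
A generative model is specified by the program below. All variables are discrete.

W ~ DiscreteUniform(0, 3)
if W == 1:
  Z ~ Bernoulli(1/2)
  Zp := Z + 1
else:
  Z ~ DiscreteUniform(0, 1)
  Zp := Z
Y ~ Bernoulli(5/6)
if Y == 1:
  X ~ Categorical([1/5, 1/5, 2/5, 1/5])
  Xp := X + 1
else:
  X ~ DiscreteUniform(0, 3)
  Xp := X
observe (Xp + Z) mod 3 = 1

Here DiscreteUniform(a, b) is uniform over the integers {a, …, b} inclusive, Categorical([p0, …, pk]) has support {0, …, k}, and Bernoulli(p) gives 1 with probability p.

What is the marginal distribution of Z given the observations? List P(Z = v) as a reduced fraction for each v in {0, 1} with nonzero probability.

Enumerate traces; 24 have nonzero weight after conditioning:
  (W=0, Z=0, Y=0, X=1) weight 1/192
  (W=0, Z=0, Y=1, X=0) weight 1/48
  (W=0, Z=0, Y=1, X=3) weight 1/48
  (W=0, Z=1, Y=0, X=0) weight 1/192
  (W=0, Z=1, Y=0, X=3) weight 1/192
  (W=0, Z=1, Y=1, X=2) weight 1/24
  (W=1, Z=0, Y=0, X=1) weight 1/192
  (W=1, Z=0, Y=1, X=0) weight 1/48
  … 16 more
Group by Z:
  weight(Z=0) = 3/16
  weight(Z=1) = 5/24
Total weight = 3/16 + 5/24 = 19/48
P(Z=0 | obs) = 3/16 / 19/48 = 9/19
P(Z=1 | obs) = 5/24 / 19/48 = 10/19

P(Z=0) = 9/19, P(Z=1) = 10/19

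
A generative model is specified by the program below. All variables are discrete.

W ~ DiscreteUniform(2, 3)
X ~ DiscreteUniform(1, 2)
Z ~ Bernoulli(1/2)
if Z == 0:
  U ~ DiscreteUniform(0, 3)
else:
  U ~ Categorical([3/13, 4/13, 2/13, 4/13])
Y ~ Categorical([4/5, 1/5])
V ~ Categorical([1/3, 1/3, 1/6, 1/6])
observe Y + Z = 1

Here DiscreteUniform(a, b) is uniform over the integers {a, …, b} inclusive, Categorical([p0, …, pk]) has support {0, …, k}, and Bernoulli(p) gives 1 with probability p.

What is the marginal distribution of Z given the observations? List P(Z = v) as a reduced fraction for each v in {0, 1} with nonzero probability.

Enumerate traces; 128 have nonzero weight after conditioning:
  (W=2, X=1, Z=0, U=0, Y=1, V=0) weight 1/480
  (W=2, X=1, Z=0, U=0, Y=1, V=1) weight 1/480
  (W=2, X=1, Z=0, U=0, Y=1, V=2) weight 1/960
  (W=2, X=1, Z=0, U=0, Y=1, V=3) weight 1/960
  (W=2, X=1, Z=0, U=1, Y=1, V=0) weight 1/480
  (W=2, X=1, Z=0, U=1, Y=1, V=1) weight 1/480
  (W=2, X=1, Z=0, U=1, Y=1, V=2) weight 1/960
  (W=2, X=1, Z=0, U=1, Y=1, V=3) weight 1/960
  (W=2, X=1, Z=1, U=0, Y=0, V=0) weight 1/130
  … 119 more
Group by Z:
  weight(Z=0) = 1/10
  weight(Z=1) = 2/5
Total weight = 1/10 + 2/5 = 1/2
P(Z=0 | obs) = 1/10 / 1/2 = 1/5
P(Z=1 | obs) = 2/5 / 1/2 = 4/5

P(Z=0) = 1/5, P(Z=1) = 4/5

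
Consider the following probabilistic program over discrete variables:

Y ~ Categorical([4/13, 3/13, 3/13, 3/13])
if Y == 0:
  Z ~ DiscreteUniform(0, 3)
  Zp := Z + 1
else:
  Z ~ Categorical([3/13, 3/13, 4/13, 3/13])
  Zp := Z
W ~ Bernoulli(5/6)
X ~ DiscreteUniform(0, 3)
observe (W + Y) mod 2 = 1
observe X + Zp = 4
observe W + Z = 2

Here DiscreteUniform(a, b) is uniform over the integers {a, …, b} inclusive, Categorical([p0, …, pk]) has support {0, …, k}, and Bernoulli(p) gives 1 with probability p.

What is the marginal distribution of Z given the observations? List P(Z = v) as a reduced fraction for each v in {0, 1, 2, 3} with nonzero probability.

Enumerate traces; 4 have nonzero weight after conditioning:
  (Y=0, Z=1, W=1, X=2) weight 5/312
  (Y=1, Z=2, W=0, X=2) weight 1/338
  (Y=2, Z=1, W=1, X=3) weight 15/1352
  (Y=3, Z=2, W=0, X=2) weight 1/338
Group by Z:
  weight(Z=1) = 55/2028
  weight(Z=2) = 1/169
Total weight = 55/2028 + 1/169 = 67/2028
P(Z=1 | obs) = 55/2028 / 67/2028 = 55/67
P(Z=2 | obs) = 1/169 / 67/2028 = 12/67

P(Z=1) = 55/67, P(Z=2) = 12/67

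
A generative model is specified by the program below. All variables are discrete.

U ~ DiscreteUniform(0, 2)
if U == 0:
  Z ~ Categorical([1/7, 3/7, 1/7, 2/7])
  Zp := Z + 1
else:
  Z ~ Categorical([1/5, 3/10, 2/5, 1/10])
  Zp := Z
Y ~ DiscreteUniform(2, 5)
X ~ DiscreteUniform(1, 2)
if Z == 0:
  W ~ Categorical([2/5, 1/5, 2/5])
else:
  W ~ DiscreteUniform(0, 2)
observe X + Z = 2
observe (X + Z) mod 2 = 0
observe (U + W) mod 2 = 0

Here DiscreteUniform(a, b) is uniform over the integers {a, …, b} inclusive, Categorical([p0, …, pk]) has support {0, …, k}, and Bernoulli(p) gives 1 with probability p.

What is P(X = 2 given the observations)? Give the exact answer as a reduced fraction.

Enumerate traces; 40 have nonzero weight after conditioning:
  (U=0, Z=0, Y=2, X=2, W=0) weight 1/420
  (U=0, Z=0, Y=2, X=2, W=2) weight 1/420
  (U=0, Z=0, Y=3, X=2, W=0) weight 1/420
  (U=0, Z=0, Y=3, X=2, W=2) weight 1/420
  (U=0, Z=0, Y=4, X=2, W=0) weight 1/420
  (U=0, Z=0, Y=4, X=2, W=2) weight 1/420
  (U=0, Z=0, Y=5, X=2, W=0) weight 1/420
  (U=0, Z=0, Y=5, X=2, W=2) weight 1/420
  (U=0, Z=1, Y=2, X=1, W=0) weight 1/168
  … 31 more
Group by X:
  weight(X=1) = 41/420
  weight(X=2) = 11/210
Total weight = 41/420 + 11/210 = 3/20
P(X=1 | obs) = 41/420 / 3/20 = 41/63
P(X=2 | obs) = 11/210 / 3/20 = 22/63

P(X = 2 | obs) = 22/63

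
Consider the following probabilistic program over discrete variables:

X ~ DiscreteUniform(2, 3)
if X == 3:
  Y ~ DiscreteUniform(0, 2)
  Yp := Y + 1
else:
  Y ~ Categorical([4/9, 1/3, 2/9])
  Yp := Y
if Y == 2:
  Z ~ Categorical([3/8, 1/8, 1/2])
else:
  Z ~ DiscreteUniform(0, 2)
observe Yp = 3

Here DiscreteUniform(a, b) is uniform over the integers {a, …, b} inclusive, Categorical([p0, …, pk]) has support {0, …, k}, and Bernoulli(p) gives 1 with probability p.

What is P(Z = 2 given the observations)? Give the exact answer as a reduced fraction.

P(Z = 2 | obs) = 1/2

Enumerate traces; 3 have nonzero weight after conditioning:
  (X=3, Y=2, Z=0) weight 1/16
  (X=3, Y=2, Z=1) weight 1/48
  (X=3, Y=2, Z=2) weight 1/12
Group by Z:
  weight(Z=0) = 1/16
  weight(Z=1) = 1/48
  weight(Z=2) = 1/12
Total weight = 1/16 + 1/48 + 1/12 = 1/6
P(Z=0 | obs) = 1/16 / 1/6 = 3/8
P(Z=1 | obs) = 1/48 / 1/6 = 1/8
P(Z=2 | obs) = 1/12 / 1/6 = 1/2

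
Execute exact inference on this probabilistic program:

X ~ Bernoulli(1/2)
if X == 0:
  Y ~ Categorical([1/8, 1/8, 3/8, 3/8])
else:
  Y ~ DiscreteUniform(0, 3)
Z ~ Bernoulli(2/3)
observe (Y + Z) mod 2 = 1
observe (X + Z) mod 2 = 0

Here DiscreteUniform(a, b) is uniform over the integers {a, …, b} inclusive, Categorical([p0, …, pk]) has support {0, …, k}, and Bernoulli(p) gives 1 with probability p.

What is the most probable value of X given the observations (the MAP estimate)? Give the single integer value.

Enumerate traces; 4 have nonzero weight after conditioning:
  (X=0, Y=1, Z=0) weight 1/48
  (X=0, Y=3, Z=0) weight 1/16
  (X=1, Y=0, Z=1) weight 1/12
  (X=1, Y=2, Z=1) weight 1/12
Group by X:
  weight(X=0) = 1/12
  weight(X=1) = 1/6
Total weight = 1/12 + 1/6 = 1/4
P(X=0 | obs) = 1/12 / 1/4 = 1/3
P(X=1 | obs) = 1/6 / 1/4 = 2/3
argmax = 1

argmax_v P(X = v | obs) = 1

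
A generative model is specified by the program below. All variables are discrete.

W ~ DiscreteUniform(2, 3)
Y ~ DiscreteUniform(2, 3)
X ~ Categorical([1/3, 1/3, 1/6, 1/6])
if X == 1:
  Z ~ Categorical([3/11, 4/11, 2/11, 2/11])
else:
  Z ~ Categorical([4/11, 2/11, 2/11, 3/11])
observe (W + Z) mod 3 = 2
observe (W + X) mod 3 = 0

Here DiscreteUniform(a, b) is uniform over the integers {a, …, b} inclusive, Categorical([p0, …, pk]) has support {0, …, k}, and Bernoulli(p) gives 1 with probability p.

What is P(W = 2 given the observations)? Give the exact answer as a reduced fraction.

P(W = 2 | obs) = 5/8

Enumerate traces; 8 have nonzero weight after conditioning:
  (W=2, Y=2, X=1, Z=0) weight 1/44
  (W=2, Y=2, X=1, Z=3) weight 1/66
  (W=2, Y=3, X=1, Z=0) weight 1/44
  (W=2, Y=3, X=1, Z=3) weight 1/66
  (W=3, Y=2, X=0, Z=2) weight 1/66
  (W=3, Y=2, X=3, Z=2) weight 1/132
  (W=3, Y=3, X=0, Z=2) weight 1/66
  (W=3, Y=3, X=3, Z=2) weight 1/132
Group by W:
  weight(W=2) = 5/66
  weight(W=3) = 1/22
Total weight = 5/66 + 1/22 = 4/33
P(W=2 | obs) = 5/66 / 4/33 = 5/8
P(W=3 | obs) = 1/22 / 4/33 = 3/8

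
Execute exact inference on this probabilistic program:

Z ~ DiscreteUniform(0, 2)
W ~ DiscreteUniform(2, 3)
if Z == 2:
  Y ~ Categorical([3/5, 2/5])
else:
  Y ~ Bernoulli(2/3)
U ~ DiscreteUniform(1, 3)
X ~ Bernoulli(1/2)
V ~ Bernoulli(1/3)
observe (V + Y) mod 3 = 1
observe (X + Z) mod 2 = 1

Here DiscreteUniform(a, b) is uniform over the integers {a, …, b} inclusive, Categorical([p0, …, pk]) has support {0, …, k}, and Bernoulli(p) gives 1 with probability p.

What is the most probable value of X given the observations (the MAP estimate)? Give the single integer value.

argmax_v P(X = v | obs) = 1

Enumerate traces; 36 have nonzero weight after conditioning:
  (Z=0, W=2, Y=0, U=1, X=1, V=1) weight 1/324
  (Z=0, W=2, Y=0, U=2, X=1, V=1) weight 1/324
  (Z=0, W=2, Y=0, U=3, X=1, V=1) weight 1/324
  (Z=0, W=2, Y=1, U=1, X=1, V=0) weight 1/81
  (Z=0, W=2, Y=1, U=2, X=1, V=0) weight 1/81
  (Z=0, W=2, Y=1, U=3, X=1, V=0) weight 1/81
  (Z=0, W=3, Y=0, U=1, X=1, V=1) weight 1/324
  (Z=0, W=3, Y=0, U=2, X=1, V=1) weight 1/324
  (Z=1, W=2, Y=0, U=1, X=0, V=1) weight 1/324
  … 27 more
Group by X:
  weight(X=0) = 5/54
  weight(X=1) = 23/135
Total weight = 5/54 + 23/135 = 71/270
P(X=0 | obs) = 5/54 / 71/270 = 25/71
P(X=1 | obs) = 23/135 / 71/270 = 46/71
argmax = 1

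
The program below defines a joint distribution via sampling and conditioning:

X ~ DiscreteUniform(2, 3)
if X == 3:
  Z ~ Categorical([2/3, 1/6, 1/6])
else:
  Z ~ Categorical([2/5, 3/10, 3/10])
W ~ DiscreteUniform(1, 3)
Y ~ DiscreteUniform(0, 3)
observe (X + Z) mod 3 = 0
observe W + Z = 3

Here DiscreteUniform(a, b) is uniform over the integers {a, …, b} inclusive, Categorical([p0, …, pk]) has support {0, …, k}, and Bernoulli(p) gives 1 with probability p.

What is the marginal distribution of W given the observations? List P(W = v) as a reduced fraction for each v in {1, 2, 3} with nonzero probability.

Enumerate traces; 8 have nonzero weight after conditioning:
  (X=2, Z=1, W=2, Y=0) weight 1/80
  (X=2, Z=1, W=2, Y=1) weight 1/80
  (X=2, Z=1, W=2, Y=2) weight 1/80
  (X=2, Z=1, W=2, Y=3) weight 1/80
  (X=3, Z=0, W=3, Y=0) weight 1/36
  (X=3, Z=0, W=3, Y=1) weight 1/36
  (X=3, Z=0, W=3, Y=2) weight 1/36
  (X=3, Z=0, W=3, Y=3) weight 1/36
Group by W:
  weight(W=2) = 1/20
  weight(W=3) = 1/9
Total weight = 1/20 + 1/9 = 29/180
P(W=2 | obs) = 1/20 / 29/180 = 9/29
P(W=3 | obs) = 1/9 / 29/180 = 20/29

P(W=2) = 9/29, P(W=3) = 20/29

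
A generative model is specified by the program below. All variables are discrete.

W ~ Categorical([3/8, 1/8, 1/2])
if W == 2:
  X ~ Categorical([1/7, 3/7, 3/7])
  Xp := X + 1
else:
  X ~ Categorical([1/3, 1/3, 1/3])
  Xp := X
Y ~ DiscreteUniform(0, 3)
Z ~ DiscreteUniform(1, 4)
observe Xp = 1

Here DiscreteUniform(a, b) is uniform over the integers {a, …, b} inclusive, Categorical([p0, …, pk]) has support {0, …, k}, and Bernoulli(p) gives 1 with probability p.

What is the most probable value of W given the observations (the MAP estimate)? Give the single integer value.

argmax_v P(W = v | obs) = 0

Enumerate traces; 48 have nonzero weight after conditioning:
  (W=0, X=1, Y=0, Z=1) weight 1/128
  (W=0, X=1, Y=0, Z=2) weight 1/128
  (W=0, X=1, Y=0, Z=3) weight 1/128
  (W=0, X=1, Y=0, Z=4) weight 1/128
  (W=0, X=1, Y=1, Z=1) weight 1/128
  (W=0, X=1, Y=1, Z=2) weight 1/128
  (W=0, X=1, Y=1, Z=3) weight 1/128
  (W=0, X=1, Y=1, Z=4) weight 1/128
  (W=1, X=1, Y=0, Z=1) weight 1/384
  (W=2, X=0, Y=0, Z=1) weight 1/224
  … 38 more
Group by W:
  weight(W=0) = 1/8
  weight(W=1) = 1/24
  weight(W=2) = 1/14
Total weight = 1/8 + 1/24 + 1/14 = 5/21
P(W=0 | obs) = 1/8 / 5/21 = 21/40
P(W=1 | obs) = 1/24 / 5/21 = 7/40
P(W=2 | obs) = 1/14 / 5/21 = 3/10
argmax = 0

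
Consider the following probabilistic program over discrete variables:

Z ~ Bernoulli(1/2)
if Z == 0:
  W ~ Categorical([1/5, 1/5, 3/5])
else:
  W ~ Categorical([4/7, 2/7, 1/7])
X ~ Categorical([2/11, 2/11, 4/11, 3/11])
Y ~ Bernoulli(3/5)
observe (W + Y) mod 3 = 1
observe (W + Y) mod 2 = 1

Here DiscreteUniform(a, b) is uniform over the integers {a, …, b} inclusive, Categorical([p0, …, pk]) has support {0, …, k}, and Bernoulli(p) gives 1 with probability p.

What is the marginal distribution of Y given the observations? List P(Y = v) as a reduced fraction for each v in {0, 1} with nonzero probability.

P(Y=0) = 34/115, P(Y=1) = 81/115

Enumerate traces; 16 have nonzero weight after conditioning:
  (Z=0, W=0, X=0, Y=1) weight 3/275
  (Z=0, W=0, X=1, Y=1) weight 3/275
  (Z=0, W=0, X=2, Y=1) weight 6/275
  (Z=0, W=0, X=3, Y=1) weight 9/550
  (Z=0, W=1, X=0, Y=0) weight 2/275
  (Z=0, W=1, X=1, Y=0) weight 2/275
  (Z=0, W=1, X=2, Y=0) weight 4/275
  (Z=0, W=1, X=3, Y=0) weight 3/275
  … 8 more
Group by Y:
  weight(Y=0) = 17/175
  weight(Y=1) = 81/350
Total weight = 17/175 + 81/350 = 23/70
P(Y=0 | obs) = 17/175 / 23/70 = 34/115
P(Y=1 | obs) = 81/350 / 23/70 = 81/115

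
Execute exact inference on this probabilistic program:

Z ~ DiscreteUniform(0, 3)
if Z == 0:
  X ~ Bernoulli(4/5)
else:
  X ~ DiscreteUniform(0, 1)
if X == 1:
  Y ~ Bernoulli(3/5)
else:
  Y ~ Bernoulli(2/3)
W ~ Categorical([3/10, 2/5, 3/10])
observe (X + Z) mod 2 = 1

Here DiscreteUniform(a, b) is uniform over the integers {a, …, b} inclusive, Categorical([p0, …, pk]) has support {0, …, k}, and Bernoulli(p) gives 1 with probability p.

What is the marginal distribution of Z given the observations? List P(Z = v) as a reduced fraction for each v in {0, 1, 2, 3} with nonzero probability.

P(Z=0) = 8/23, P(Z=1) = 5/23, P(Z=2) = 5/23, P(Z=3) = 5/23

Enumerate traces; 24 have nonzero weight after conditioning:
  (Z=0, X=1, Y=0, W=0) weight 3/125
  (Z=0, X=1, Y=0, W=1) weight 4/125
  (Z=0, X=1, Y=0, W=2) weight 3/125
  (Z=0, X=1, Y=1, W=0) weight 9/250
  (Z=0, X=1, Y=1, W=1) weight 6/125
  (Z=0, X=1, Y=1, W=2) weight 9/250
  (Z=1, X=0, Y=0, W=0) weight 1/80
  (Z=1, X=0, Y=0, W=1) weight 1/60
  (Z=2, X=1, Y=0, W=0) weight 3/200
  (Z=3, X=0, Y=0, W=0) weight 1/80
  … 14 more
Group by Z:
  weight(Z=0) = 1/5
  weight(Z=1) = 1/8
  weight(Z=2) = 1/8
  weight(Z=3) = 1/8
Total weight = 1/5 + 1/8 + 1/8 + 1/8 = 23/40
P(Z=0 | obs) = 1/5 / 23/40 = 8/23
P(Z=1 | obs) = 1/8 / 23/40 = 5/23
P(Z=2 | obs) = 1/8 / 23/40 = 5/23
P(Z=3 | obs) = 1/8 / 23/40 = 5/23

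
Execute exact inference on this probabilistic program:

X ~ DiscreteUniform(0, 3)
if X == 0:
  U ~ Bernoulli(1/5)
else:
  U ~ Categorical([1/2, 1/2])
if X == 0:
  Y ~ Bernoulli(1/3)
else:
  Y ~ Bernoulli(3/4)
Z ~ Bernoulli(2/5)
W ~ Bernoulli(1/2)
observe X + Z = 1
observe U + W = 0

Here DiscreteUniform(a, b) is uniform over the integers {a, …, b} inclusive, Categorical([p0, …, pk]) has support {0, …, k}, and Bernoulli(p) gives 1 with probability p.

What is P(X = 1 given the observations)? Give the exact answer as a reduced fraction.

P(X = 1 | obs) = 15/31

Enumerate traces; 4 have nonzero weight after conditioning:
  (X=0, U=0, Y=0, Z=1, W=0) weight 2/75
  (X=0, U=0, Y=1, Z=1, W=0) weight 1/75
  (X=1, U=0, Y=0, Z=0, W=0) weight 3/320
  (X=1, U=0, Y=1, Z=0, W=0) weight 9/320
Group by X:
  weight(X=0) = 1/25
  weight(X=1) = 3/80
Total weight = 1/25 + 3/80 = 31/400
P(X=0 | obs) = 1/25 / 31/400 = 16/31
P(X=1 | obs) = 3/80 / 31/400 = 15/31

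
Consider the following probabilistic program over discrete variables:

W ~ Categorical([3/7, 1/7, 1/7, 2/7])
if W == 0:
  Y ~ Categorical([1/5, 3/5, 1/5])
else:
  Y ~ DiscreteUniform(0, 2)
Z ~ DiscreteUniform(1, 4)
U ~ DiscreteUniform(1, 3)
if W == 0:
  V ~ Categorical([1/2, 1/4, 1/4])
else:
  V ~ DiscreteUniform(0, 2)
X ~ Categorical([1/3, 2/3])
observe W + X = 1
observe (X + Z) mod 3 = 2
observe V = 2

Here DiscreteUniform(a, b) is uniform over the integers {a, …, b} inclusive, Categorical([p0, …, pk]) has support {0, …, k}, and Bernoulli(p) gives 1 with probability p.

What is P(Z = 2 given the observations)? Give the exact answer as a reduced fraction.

Enumerate traces; 27 have nonzero weight after conditioning:
  (W=0, Y=0, Z=1, U=1, V=2, X=1) weight 1/840
  (W=0, Y=0, Z=1, U=2, V=2, X=1) weight 1/840
  (W=0, Y=0, Z=1, U=3, V=2, X=1) weight 1/840
  (W=0, Y=0, Z=4, U=1, V=2, X=1) weight 1/840
  (W=0, Y=0, Z=4, U=2, V=2, X=1) weight 1/840
  (W=0, Y=0, Z=4, U=3, V=2, X=1) weight 1/840
  (W=0, Y=1, Z=1, U=1, V=2, X=1) weight 1/280
  (W=0, Y=1, Z=1, U=2, V=2, X=1) weight 1/280
  (W=1, Y=0, Z=2, U=1, V=2, X=0) weight 1/2268
  … 18 more
Group by Z:
  weight(Z=1) = 1/56
  weight(Z=2) = 1/252
  weight(Z=4) = 1/56
Total weight = 1/56 + 1/252 + 1/56 = 5/126
P(Z=1 | obs) = 1/56 / 5/126 = 9/20
P(Z=2 | obs) = 1/252 / 5/126 = 1/10
P(Z=4 | obs) = 1/56 / 5/126 = 9/20

P(Z = 2 | obs) = 1/10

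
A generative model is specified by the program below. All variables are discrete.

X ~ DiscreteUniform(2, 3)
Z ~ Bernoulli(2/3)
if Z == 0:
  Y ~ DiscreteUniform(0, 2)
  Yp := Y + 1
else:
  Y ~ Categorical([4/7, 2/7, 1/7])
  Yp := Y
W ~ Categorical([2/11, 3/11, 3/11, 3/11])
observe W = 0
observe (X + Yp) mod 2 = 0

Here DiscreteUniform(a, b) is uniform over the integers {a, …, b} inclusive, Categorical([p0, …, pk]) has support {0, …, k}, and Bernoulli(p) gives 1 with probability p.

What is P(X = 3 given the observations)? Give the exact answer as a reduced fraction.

P(X = 3 | obs) = 26/63

Enumerate traces; 6 have nonzero weight after conditioning:
  (X=2, Z=0, Y=1, W=0) weight 1/99
  (X=2, Z=1, Y=0, W=0) weight 8/231
  (X=2, Z=1, Y=2, W=0) weight 2/231
  (X=3, Z=0, Y=0, W=0) weight 1/99
  (X=3, Z=0, Y=2, W=0) weight 1/99
  (X=3, Z=1, Y=1, W=0) weight 4/231
Group by X:
  weight(X=2) = 37/693
  weight(X=3) = 26/693
Total weight = 37/693 + 26/693 = 1/11
P(X=2 | obs) = 37/693 / 1/11 = 37/63
P(X=3 | obs) = 26/693 / 1/11 = 26/63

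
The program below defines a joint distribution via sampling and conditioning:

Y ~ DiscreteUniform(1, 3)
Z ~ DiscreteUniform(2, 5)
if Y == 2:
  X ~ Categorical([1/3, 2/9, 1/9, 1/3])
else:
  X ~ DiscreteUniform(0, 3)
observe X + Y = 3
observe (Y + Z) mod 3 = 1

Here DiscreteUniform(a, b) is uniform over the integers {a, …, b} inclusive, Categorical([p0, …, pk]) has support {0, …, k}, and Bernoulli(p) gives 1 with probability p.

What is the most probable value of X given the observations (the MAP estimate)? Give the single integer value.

argmax_v P(X = v | obs) = 1

Enumerate traces; 4 have nonzero weight after conditioning:
  (Y=1, Z=3, X=2) weight 1/48
  (Y=2, Z=2, X=1) weight 1/54
  (Y=2, Z=5, X=1) weight 1/54
  (Y=3, Z=4, X=0) weight 1/48
Group by X:
  weight(X=0) = 1/48
  weight(X=1) = 1/27
  weight(X=2) = 1/48
Total weight = 1/48 + 1/27 + 1/48 = 17/216
P(X=0 | obs) = 1/48 / 17/216 = 9/34
P(X=1 | obs) = 1/27 / 17/216 = 8/17
P(X=2 | obs) = 1/48 / 17/216 = 9/34
argmax = 1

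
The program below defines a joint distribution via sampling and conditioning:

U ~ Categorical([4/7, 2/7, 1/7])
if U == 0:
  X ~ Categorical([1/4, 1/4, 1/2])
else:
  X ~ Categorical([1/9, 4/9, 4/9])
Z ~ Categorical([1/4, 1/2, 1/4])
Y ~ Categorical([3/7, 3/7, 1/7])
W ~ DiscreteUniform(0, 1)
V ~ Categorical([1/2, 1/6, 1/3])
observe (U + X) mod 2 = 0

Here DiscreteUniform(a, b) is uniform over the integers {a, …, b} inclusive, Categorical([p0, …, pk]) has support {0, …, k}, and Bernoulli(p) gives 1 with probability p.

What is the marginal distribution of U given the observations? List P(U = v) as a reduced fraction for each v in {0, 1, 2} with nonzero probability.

P(U=0) = 27/40, P(U=1) = 1/5, P(U=2) = 1/8

Enumerate traces; 270 have nonzero weight after conditioning:
  (U=0, X=0, Z=0, Y=0, W=0, V=0) weight 3/784
  (U=0, X=0, Z=0, Y=0, W=0, V=1) weight 1/784
  (U=0, X=0, Z=0, Y=0, W=0, V=2) weight 1/392
  (U=0, X=0, Z=0, Y=0, W=1, V=0) weight 3/784
  (U=0, X=0, Z=0, Y=0, W=1, V=1) weight 1/784
  (U=0, X=0, Z=0, Y=0, W=1, V=2) weight 1/392
  (U=0, X=0, Z=0, Y=1, W=0, V=0) weight 3/784
  (U=0, X=0, Z=0, Y=1, W=0, V=1) weight 1/784
  (U=1, X=1, Z=0, Y=0, W=0, V=0) weight 1/294
  (U=2, X=0, Z=0, Y=0, W=0, V=0) weight 1/2352
  … 260 more
Group by U:
  weight(U=0) = 3/7
  weight(U=1) = 8/63
  weight(U=2) = 5/63
Total weight = 3/7 + 8/63 + 5/63 = 40/63
P(U=0 | obs) = 3/7 / 40/63 = 27/40
P(U=1 | obs) = 8/63 / 40/63 = 1/5
P(U=2 | obs) = 5/63 / 40/63 = 1/8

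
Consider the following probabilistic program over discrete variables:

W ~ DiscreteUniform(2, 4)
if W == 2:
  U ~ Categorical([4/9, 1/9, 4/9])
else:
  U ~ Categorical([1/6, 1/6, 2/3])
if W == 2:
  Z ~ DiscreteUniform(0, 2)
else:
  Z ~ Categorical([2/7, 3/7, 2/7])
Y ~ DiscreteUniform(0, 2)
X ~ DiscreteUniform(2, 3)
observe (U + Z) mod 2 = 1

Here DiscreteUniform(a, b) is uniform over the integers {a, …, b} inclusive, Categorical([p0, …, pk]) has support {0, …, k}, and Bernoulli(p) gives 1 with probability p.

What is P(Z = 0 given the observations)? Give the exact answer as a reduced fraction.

P(Z = 0 | obs) = 25/241

Enumerate traces; 72 have nonzero weight after conditioning:
  (W=2, U=0, Z=1, Y=0, X=2) weight 2/243
  (W=2, U=0, Z=1, Y=0, X=3) weight 2/243
  (W=2, U=0, Z=1, Y=1, X=2) weight 2/243
  (W=2, U=0, Z=1, Y=1, X=3) weight 2/243
  (W=2, U=0, Z=1, Y=2, X=2) weight 2/243
  (W=2, U=0, Z=1, Y=2, X=3) weight 2/243
  (W=2, U=1, Z=0, Y=0, X=2) weight 1/486
  (W=2, U=1, Z=0, Y=0, X=3) weight 1/486
  (W=2, U=1, Z=2, Y=0, X=2) weight 1/486
  … 63 more
Group by Z:
  weight(Z=0) = 25/567
  weight(Z=1) = 191/567
  weight(Z=2) = 25/567
Total weight = 25/567 + 191/567 + 25/567 = 241/567
P(Z=0 | obs) = 25/567 / 241/567 = 25/241
P(Z=1 | obs) = 191/567 / 241/567 = 191/241
P(Z=2 | obs) = 25/567 / 241/567 = 25/241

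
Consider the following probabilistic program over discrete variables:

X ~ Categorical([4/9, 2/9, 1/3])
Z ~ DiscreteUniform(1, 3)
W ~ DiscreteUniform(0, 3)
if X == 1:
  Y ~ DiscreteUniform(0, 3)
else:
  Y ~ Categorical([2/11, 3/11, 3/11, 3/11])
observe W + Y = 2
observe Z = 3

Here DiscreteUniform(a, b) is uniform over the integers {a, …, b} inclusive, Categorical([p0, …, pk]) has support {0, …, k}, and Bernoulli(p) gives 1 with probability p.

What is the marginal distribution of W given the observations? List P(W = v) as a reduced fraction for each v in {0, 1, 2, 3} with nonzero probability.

Enumerate traces; 9 have nonzero weight after conditioning:
  (X=0, Z=3, W=0, Y=2) weight 1/99
  (X=0, Z=3, W=1, Y=1) weight 1/99
  (X=0, Z=3, W=2, Y=0) weight 2/297
  (X=1, Z=3, W=0, Y=2) weight 1/216
  (X=1, Z=3, W=1, Y=1) weight 1/216
  (X=1, Z=3, W=2, Y=0) weight 1/216
  (X=2, Z=3, W=0, Y=2) weight 1/132
  (X=2, Z=3, W=1, Y=1) weight 1/132
  … 1 more
Group by W:
  weight(W=0) = 53/2376
  weight(W=1) = 53/2376
  weight(W=2) = 13/792
Total weight = 53/2376 + 53/2376 + 13/792 = 145/2376
P(W=0 | obs) = 53/2376 / 145/2376 = 53/145
P(W=1 | obs) = 53/2376 / 145/2376 = 53/145
P(W=2 | obs) = 13/792 / 145/2376 = 39/145

P(W=0) = 53/145, P(W=1) = 53/145, P(W=2) = 39/145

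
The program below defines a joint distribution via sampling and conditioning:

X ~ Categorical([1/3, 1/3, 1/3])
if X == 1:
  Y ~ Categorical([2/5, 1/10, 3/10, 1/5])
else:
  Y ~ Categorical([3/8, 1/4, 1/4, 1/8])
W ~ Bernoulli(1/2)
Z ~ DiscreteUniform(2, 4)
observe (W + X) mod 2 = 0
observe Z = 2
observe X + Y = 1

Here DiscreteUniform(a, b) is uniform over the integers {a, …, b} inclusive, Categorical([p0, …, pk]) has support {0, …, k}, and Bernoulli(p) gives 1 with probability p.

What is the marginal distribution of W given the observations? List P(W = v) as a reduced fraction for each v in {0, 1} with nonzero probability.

Enumerate traces; 2 have nonzero weight after conditioning:
  (X=0, Y=1, W=0, Z=2) weight 1/72
  (X=1, Y=0, W=1, Z=2) weight 1/45
Group by W:
  weight(W=0) = 1/72
  weight(W=1) = 1/45
Total weight = 1/72 + 1/45 = 13/360
P(W=0 | obs) = 1/72 / 13/360 = 5/13
P(W=1 | obs) = 1/45 / 13/360 = 8/13

P(W=0) = 5/13, P(W=1) = 8/13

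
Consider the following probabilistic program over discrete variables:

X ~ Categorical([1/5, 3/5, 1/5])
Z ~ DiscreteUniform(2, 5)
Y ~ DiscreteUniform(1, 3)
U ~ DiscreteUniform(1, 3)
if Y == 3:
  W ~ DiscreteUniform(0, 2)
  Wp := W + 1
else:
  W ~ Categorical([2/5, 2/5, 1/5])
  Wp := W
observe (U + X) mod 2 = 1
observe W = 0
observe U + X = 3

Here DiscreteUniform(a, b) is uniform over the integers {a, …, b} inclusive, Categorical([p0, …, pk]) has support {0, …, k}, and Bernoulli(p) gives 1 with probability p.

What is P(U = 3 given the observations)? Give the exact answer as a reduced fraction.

P(U = 3 | obs) = 1/5

Enumerate traces; 36 have nonzero weight after conditioning:
  (X=0, Z=2, Y=1, U=3, W=0) weight 1/450
  (X=0, Z=2, Y=2, U=3, W=0) weight 1/450
  (X=0, Z=2, Y=3, U=3, W=0) weight 1/540
  (X=0, Z=3, Y=1, U=3, W=0) weight 1/450
  (X=0, Z=3, Y=2, U=3, W=0) weight 1/450
  (X=0, Z=3, Y=3, U=3, W=0) weight 1/540
  (X=0, Z=4, Y=1, U=3, W=0) weight 1/450
  (X=0, Z=4, Y=2, U=3, W=0) weight 1/450
  (X=1, Z=2, Y=1, U=2, W=0) weight 1/150
  (X=2, Z=2, Y=1, U=1, W=0) weight 1/450
  … 26 more
Group by U:
  weight(U=1) = 17/675
  weight(U=2) = 17/225
  weight(U=3) = 17/675
Total weight = 17/675 + 17/225 + 17/675 = 17/135
P(U=1 | obs) = 17/675 / 17/135 = 1/5
P(U=2 | obs) = 17/225 / 17/135 = 3/5
P(U=3 | obs) = 17/675 / 17/135 = 1/5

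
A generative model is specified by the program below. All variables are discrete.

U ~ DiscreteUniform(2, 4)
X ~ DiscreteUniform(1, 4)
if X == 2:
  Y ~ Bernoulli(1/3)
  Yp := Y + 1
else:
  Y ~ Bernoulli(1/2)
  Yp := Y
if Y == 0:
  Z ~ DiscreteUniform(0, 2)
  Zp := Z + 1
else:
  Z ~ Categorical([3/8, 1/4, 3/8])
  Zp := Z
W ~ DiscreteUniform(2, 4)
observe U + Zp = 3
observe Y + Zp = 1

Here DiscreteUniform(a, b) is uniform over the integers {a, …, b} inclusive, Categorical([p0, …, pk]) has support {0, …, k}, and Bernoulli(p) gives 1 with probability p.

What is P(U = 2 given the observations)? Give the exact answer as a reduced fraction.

P(U = 2 | obs) = 104/203

Enumerate traces; 24 have nonzero weight after conditioning:
  (U=2, X=1, Y=0, Z=0, W=2) weight 1/216
  (U=2, X=1, Y=0, Z=0, W=3) weight 1/216
  (U=2, X=1, Y=0, Z=0, W=4) weight 1/216
  (U=2, X=2, Y=0, Z=0, W=2) weight 1/162
  (U=2, X=2, Y=0, Z=0, W=3) weight 1/162
  (U=2, X=2, Y=0, Z=0, W=4) weight 1/162
  (U=2, X=3, Y=0, Z=0, W=2) weight 1/216
  (U=2, X=3, Y=0, Z=0, W=3) weight 1/216
  (U=3, X=1, Y=1, Z=0, W=2) weight 1/192
  … 15 more
Group by U:
  weight(U=2) = 13/216
  weight(U=3) = 11/192
Total weight = 13/216 + 11/192 = 203/1728
P(U=2 | obs) = 13/216 / 203/1728 = 104/203
P(U=3 | obs) = 11/192 / 203/1728 = 99/203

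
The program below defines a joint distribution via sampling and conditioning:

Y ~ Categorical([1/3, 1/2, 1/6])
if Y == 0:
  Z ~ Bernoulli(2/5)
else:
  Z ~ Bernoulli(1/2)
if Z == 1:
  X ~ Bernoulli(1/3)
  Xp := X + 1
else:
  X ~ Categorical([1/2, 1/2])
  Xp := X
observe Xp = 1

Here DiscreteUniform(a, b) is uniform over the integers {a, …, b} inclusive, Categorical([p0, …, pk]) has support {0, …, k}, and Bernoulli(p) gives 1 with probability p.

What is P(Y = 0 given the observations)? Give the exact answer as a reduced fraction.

P(Y = 0 | obs) = 17/52

Enumerate traces; 6 have nonzero weight after conditioning:
  (Y=0, Z=0, X=1) weight 1/10
  (Y=0, Z=1, X=0) weight 4/45
  (Y=1, Z=0, X=1) weight 1/8
  (Y=1, Z=1, X=0) weight 1/6
  (Y=2, Z=0, X=1) weight 1/24
  (Y=2, Z=1, X=0) weight 1/18
Group by Y:
  weight(Y=0) = 17/90
  weight(Y=1) = 7/24
  weight(Y=2) = 7/72
Total weight = 17/90 + 7/24 + 7/72 = 26/45
P(Y=0 | obs) = 17/90 / 26/45 = 17/52
P(Y=1 | obs) = 7/24 / 26/45 = 105/208
P(Y=2 | obs) = 7/72 / 26/45 = 35/208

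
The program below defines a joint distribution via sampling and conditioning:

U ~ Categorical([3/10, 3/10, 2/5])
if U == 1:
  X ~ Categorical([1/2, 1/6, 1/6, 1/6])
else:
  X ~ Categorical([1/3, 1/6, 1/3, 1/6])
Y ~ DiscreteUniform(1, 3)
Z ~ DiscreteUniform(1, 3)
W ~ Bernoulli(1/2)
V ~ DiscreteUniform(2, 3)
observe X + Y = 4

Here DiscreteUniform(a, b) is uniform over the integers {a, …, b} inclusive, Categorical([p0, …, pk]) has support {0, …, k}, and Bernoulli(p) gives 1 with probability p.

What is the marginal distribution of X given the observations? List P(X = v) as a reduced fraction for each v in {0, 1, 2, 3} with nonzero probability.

P(X=1) = 10/37, P(X=2) = 17/37, P(X=3) = 10/37

Enumerate traces; 108 have nonzero weight after conditioning:
  (U=0, X=1, Y=3, Z=1, W=0, V=2) weight 1/720
  (U=0, X=1, Y=3, Z=1, W=0, V=3) weight 1/720
  (U=0, X=1, Y=3, Z=1, W=1, V=2) weight 1/720
  (U=0, X=1, Y=3, Z=1, W=1, V=3) weight 1/720
  (U=0, X=1, Y=3, Z=2, W=0, V=2) weight 1/720
  (U=0, X=1, Y=3, Z=2, W=0, V=3) weight 1/720
  (U=0, X=1, Y=3, Z=2, W=1, V=2) weight 1/720
  (U=0, X=1, Y=3, Z=2, W=1, V=3) weight 1/720
  (U=0, X=2, Y=2, Z=1, W=0, V=2) weight 1/360
  (U=0, X=3, Y=1, Z=1, W=0, V=2) weight 1/720
  … 98 more
Group by X:
  weight(X=1) = 1/18
  weight(X=2) = 17/180
  weight(X=3) = 1/18
Total weight = 1/18 + 17/180 + 1/18 = 37/180
P(X=1 | obs) = 1/18 / 37/180 = 10/37
P(X=2 | obs) = 17/180 / 37/180 = 17/37
P(X=3 | obs) = 1/18 / 37/180 = 10/37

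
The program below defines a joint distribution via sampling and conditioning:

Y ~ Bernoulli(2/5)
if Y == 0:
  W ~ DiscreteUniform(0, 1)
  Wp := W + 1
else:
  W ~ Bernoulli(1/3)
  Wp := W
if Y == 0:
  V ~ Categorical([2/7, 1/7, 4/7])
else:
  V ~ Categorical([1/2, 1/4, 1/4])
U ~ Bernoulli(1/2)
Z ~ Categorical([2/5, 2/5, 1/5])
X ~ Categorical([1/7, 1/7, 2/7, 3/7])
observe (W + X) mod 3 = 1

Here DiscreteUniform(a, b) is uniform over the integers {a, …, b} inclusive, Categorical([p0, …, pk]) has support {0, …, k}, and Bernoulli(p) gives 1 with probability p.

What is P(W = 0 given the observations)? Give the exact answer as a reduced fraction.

P(W = 0 | obs) = 17/69

Enumerate traces; 108 have nonzero weight after conditioning:
  (Y=0, W=0, V=0, U=0, Z=0, X=1) weight 3/1225
  (Y=0, W=0, V=0, U=0, Z=1, X=1) weight 3/1225
  (Y=0, W=0, V=0, U=0, Z=2, X=1) weight 3/2450
  (Y=0, W=0, V=0, U=1, Z=0, X=1) weight 3/1225
  (Y=0, W=0, V=0, U=1, Z=1, X=1) weight 3/1225
  (Y=0, W=0, V=0, U=1, Z=2, X=1) weight 3/2450
  (Y=0, W=0, V=1, U=0, Z=0, X=1) weight 3/2450
  (Y=0, W=0, V=1, U=0, Z=1, X=1) weight 3/2450
  (Y=0, W=1, V=0, U=0, Z=0, X=0) weight 3/1225
  … 99 more
Group by W:
  weight(W=0) = 17/210
  weight(W=1) = 26/105
Total weight = 17/210 + 26/105 = 23/70
P(W=0 | obs) = 17/210 / 23/70 = 17/69
P(W=1 | obs) = 26/105 / 23/70 = 52/69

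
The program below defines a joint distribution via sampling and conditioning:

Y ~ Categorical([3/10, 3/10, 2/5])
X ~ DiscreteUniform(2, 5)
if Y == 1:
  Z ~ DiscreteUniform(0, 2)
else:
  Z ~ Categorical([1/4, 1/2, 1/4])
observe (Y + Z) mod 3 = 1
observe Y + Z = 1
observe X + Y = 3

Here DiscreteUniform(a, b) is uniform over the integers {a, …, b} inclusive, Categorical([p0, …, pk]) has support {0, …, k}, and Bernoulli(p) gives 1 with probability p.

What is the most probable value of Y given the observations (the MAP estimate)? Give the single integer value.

Enumerate traces; 2 have nonzero weight after conditioning:
  (Y=0, X=3, Z=1) weight 3/80
  (Y=1, X=2, Z=0) weight 1/40
Group by Y:
  weight(Y=0) = 3/80
  weight(Y=1) = 1/40
Total weight = 3/80 + 1/40 = 1/16
P(Y=0 | obs) = 3/80 / 1/16 = 3/5
P(Y=1 | obs) = 1/40 / 1/16 = 2/5
argmax = 0

argmax_v P(Y = v | obs) = 0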